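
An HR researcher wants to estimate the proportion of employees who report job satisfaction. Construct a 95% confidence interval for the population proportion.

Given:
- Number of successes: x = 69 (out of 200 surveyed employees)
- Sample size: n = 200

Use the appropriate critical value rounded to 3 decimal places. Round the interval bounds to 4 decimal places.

Sample proportion: p̂ = 69/200 = 0.345000

Check conditions for normal approximation:
  np̂ = 69 ≥ 10 ✓
  n(1-p̂) = 131 ≥ 10 ✓

The sample is large enough, so use a z-interval (normal approximation) for the proportion.

For 95% confidence, z* = 1.96 (from standard normal table)

Standard error: SE = √(p̂(1-p̂)/n) = √(0.345000×0.655000/200) = 0.03361361

Margin of error: E = z* × SE = 1.96 × 0.03361361 = 0.065883

Z-interval: p̂ ± E = 0.345000 ± 0.065883 = (0.279117, 0.410883)

Rounded to 4 decimal places:

(0.2791, 0.4109)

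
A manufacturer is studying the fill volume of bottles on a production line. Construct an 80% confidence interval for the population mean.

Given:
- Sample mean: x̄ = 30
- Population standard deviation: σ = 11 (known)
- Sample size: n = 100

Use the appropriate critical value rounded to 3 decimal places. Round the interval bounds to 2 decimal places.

The population standard deviation σ is known, so use a z-interval (standard normal critical value).

For 80% confidence, z* = 1.282 (from standard normal table)

Standard error: SE = σ/√n = 11/√100 = 1.100000

Margin of error: E = z* × SE = 1.282 × 1.100000 = 1.4102

Z-interval: x̄ ± E = 30 ± 1.4102 = (28.5898, 31.4102)

Rounded to 2 decimal places:

(28.59, 31.41)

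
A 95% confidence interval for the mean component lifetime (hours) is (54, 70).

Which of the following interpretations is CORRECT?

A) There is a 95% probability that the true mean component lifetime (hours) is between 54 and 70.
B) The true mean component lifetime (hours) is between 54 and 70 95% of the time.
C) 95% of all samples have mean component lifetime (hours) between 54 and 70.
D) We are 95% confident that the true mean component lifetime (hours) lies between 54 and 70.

A confidence interval represents our confidence in the procedure, not a probability statement about the parameter.

Key concept: If we repeated this sampling process many times and computed a 95% CI each time, about 95% of those intervals would contain the true population parameter.

For this specific interval (54, 70):
- Midpoint (point estimate): 62
- Margin of error: 8

The correct interpretation is the one stating confidence that the true parameter lies in the interval — option D.

D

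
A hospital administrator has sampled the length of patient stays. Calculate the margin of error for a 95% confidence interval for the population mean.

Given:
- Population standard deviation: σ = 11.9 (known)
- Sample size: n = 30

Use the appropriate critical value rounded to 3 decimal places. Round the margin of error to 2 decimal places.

The population standard deviation σ is known, so use the z-interval margin of error formula.

For 95% confidence, z* = 1.96 (from standard normal table)

Margin of error formula for z-interval: E = z* × σ/√n

E = 1.96 × 11.9/√30
  = 1.96 × 2.172633
  = 4.2584

Rounded to 2 decimal places:

4.26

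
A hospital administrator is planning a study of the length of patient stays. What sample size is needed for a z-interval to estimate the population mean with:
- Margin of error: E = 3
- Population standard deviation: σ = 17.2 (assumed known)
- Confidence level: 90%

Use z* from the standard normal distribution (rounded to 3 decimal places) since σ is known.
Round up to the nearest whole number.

Using z* since population σ is known (z-interval formula).

For 90% confidence, z* = 1.645 (from standard normal table)

Sample size formula for z-interval: n = (z*σ/E)²

n = (1.645 × 17.2 / 3)²
  = (9.431333)²
  = 88.9500

Round up to the nearest whole number: n = 89

89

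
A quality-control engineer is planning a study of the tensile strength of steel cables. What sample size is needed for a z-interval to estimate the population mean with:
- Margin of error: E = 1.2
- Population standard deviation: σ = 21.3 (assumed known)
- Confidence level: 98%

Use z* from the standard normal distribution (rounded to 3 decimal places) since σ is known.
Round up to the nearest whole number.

Using z* since population σ is known (z-interval formula).

For 98% confidence, z* = 2.326 (from standard normal table)

Sample size formula for z-interval: n = (z*σ/E)²

n = (2.326 × 21.3 / 1.2)²
  = (41.286500)²
  = 1704.5751

Round up to the nearest whole number: n = 1705

1705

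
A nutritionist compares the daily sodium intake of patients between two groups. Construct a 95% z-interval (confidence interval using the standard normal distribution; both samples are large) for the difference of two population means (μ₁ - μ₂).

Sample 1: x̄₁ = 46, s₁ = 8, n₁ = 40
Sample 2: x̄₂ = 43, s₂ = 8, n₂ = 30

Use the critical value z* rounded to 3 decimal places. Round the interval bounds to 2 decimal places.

Both samples are large (n₁ = 40 ≥ 30, n₂ = 30 ≥ 30), so a z-interval for the difference of means applies.

Point estimate: x̄₁ - x̄₂ = 46 - 43 = 3

Standard error: SE = √(s₁²/n₁ + s₂²/n₂)
= √(8²/40 + 8²/30)
= √(1.600000 + 2.133333)
= 1.932184

For 95% confidence, z* = 1.96 (from standard normal table)
Margin of error: E = z* × SE = 1.96 × 1.932184 = 3.7871

Z-interval: (x̄₁ - x̄₂) ± E = 3 ± 3.7871 = (-0.7871, 6.7871)

Rounded to 2 decimal places:

(-0.79, 6.79)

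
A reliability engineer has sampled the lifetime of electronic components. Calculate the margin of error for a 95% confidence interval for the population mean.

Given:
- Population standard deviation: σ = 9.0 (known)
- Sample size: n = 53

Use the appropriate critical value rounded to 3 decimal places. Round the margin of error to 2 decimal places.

The population standard deviation σ is known, so use the z-interval margin of error formula.

For 95% confidence, z* = 1.96 (from standard normal table)

Margin of error formula for z-interval: E = z* × σ/√n

E = 1.96 × 9.0/√53
  = 1.96 × 1.236245
  = 2.4230

Rounded to 2 decimal places:

2.42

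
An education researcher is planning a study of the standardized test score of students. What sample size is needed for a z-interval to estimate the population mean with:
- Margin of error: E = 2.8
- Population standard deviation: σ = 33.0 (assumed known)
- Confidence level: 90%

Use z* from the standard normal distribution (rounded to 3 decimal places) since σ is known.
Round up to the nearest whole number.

Using z* since population σ is known (z-interval formula).

For 90% confidence, z* = 1.645 (from standard normal table)

Sample size formula for z-interval: n = (z*σ/E)²

n = (1.645 × 33.0 / 2.8)²
  = (19.387500)²
  = 375.8752

Round up to the nearest whole number: n = 376

376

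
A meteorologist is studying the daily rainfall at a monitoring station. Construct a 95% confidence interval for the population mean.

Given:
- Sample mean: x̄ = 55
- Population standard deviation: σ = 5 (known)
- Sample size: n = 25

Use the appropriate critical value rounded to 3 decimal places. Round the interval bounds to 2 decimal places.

The population standard deviation σ is known, so use a z-interval (standard normal critical value).

For 95% confidence, z* = 1.96 (from standard normal table)

Standard error: SE = σ/√n = 5/√25 = 1.000000

Margin of error: E = z* × SE = 1.96 × 1.000000 = 1.9600

Z-interval: x̄ ± E = 55 ± 1.9600 = (53.0400, 56.9600)

Rounded to 2 decimal places:

(53.04, 56.96)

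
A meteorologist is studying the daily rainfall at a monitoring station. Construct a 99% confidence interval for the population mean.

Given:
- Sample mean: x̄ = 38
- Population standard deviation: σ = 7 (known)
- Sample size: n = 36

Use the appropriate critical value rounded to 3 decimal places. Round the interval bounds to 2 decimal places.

The population standard deviation σ is known, so use a z-interval (standard normal critical value).

For 99% confidence, z* = 2.576 (from standard normal table)

Standard error: SE = σ/√n = 7/√36 = 1.166667

Margin of error: E = z* × SE = 2.576 × 1.166667 = 3.0053

Z-interval: x̄ ± E = 38 ± 3.0053 = (34.9947, 41.0053)

Rounded to 2 decimal places:

(34.99, 41.01)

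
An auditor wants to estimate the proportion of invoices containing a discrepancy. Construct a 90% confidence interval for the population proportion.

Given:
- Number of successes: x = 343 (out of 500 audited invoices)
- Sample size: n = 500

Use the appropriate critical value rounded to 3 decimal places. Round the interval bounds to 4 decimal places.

Sample proportion: p̂ = 343/500 = 0.686000

Check conditions for normal approximation:
  np̂ = 343 ≥ 10 ✓
  n(1-p̂) = 157 ≥ 10 ✓

The sample is large enough, so use a z-interval (normal approximation) for the proportion.

For 90% confidence, z* = 1.645 (from standard normal table)

Standard error: SE = √(p̂(1-p̂)/n) = √(0.686000×0.314000/500) = 0.02075591

Margin of error: E = z* × SE = 1.645 × 0.02075591 = 0.034143

Z-interval: p̂ ± E = 0.686000 ± 0.034143 = (0.651857, 0.720143)

Rounded to 4 decimal places:

(0.6519, 0.7201)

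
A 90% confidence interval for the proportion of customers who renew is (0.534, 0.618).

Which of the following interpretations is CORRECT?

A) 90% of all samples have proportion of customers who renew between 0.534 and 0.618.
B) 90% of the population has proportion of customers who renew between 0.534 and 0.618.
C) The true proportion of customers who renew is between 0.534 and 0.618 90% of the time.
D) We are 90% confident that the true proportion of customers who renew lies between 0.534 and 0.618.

A confidence interval represents our confidence in the procedure, not a probability statement about the parameter.

Key concept: If we repeated this sampling process many times and computed a 90% CI each time, about 90% of those intervals would contain the true population parameter.

For this specific interval (0.534, 0.618):
- Midpoint (point estimate): 0.576
- Margin of error: 0.042

The correct interpretation is the one stating confidence that the true parameter lies in the interval — option D.

D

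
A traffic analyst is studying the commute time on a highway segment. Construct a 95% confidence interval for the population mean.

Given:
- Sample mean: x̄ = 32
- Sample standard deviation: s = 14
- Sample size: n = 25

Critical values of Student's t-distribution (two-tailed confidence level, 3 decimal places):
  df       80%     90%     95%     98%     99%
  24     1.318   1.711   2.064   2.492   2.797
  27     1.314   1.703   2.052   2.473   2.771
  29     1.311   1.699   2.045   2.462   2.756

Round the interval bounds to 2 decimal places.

The population standard deviation σ is unknown (only the sample standard deviation s is given), so use a t-interval with df = n - 1 = 25 - 1 = 24.

For 95% confidence with df = 24, t* = 2.064 (from t-table)

Standard error: SE = s/√n = 14/√25 = 2.800000

Margin of error: E = t* × SE = 2.064 × 2.800000 = 5.7792

T-interval: x̄ ± E = 32 ± 5.7792 = (26.2208, 37.7792)

Rounded to 2 decimal places:

(26.22, 37.78)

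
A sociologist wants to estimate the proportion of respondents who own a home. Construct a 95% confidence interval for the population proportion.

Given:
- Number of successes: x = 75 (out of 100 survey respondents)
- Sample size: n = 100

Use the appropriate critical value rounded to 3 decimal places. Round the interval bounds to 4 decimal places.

Sample proportion: p̂ = 75/100 = 0.750000

Check conditions for normal approximation:
  np̂ = 75 ≥ 10 ✓
  n(1-p̂) = 25 ≥ 10 ✓

The sample is large enough, so use a z-interval (normal approximation) for the proportion.

For 95% confidence, z* = 1.96 (from standard normal table)

Standard error: SE = √(p̂(1-p̂)/n) = √(0.750000×0.250000/100) = 0.04330127

Margin of error: E = z* × SE = 1.96 × 0.04330127 = 0.084870

Z-interval: p̂ ± E = 0.750000 ± 0.084870 = (0.665130, 0.834870)

Rounded to 4 decimal places:

(0.6651, 0.8349)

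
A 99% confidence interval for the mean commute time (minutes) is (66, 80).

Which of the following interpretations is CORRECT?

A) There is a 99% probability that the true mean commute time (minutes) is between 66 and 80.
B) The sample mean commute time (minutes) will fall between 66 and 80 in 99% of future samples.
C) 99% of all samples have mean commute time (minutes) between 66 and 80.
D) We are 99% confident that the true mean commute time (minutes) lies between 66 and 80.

A confidence interval represents our confidence in the procedure, not a probability statement about the parameter.

Key concept: If we repeated this sampling process many times and computed a 99% CI each time, about 99% of those intervals would contain the true population parameter.

For this specific interval (66, 80):
- Midpoint (point estimate): 73
- Margin of error: 7

The correct interpretation is the one stating confidence that the true parameter lies in the interval — option D.

D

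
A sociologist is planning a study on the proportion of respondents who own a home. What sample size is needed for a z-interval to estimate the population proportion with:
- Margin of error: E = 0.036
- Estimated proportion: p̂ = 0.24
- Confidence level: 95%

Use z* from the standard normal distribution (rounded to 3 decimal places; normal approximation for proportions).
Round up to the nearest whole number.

Using z* for proportion z-interval (normal approximation).

For 95% confidence, z* = 1.96 (from standard normal table)

Sample size formula for proportion z-interval: n = z*²p̂(1-p̂)/E²

n = 1.96² × 0.24 × 0.76 / 0.036²
  = 3.8416 × 0.1824 / 0.001296
  = 540.6696

Round up to the nearest whole number: n = 541

541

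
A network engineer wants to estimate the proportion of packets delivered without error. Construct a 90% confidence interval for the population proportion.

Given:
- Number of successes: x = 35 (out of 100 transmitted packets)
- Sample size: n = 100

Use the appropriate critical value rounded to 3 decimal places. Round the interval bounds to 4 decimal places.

Sample proportion: p̂ = 35/100 = 0.350000

Check conditions for normal approximation:
  np̂ = 35 ≥ 10 ✓
  n(1-p̂) = 65 ≥ 10 ✓

The sample is large enough, so use a z-interval (normal approximation) for the proportion.

For 90% confidence, z* = 1.645 (from standard normal table)

Standard error: SE = √(p̂(1-p̂)/n) = √(0.350000×0.650000/100) = 0.04769696

Margin of error: E = z* × SE = 1.645 × 0.04769696 = 0.078461

Z-interval: p̂ ± E = 0.350000 ± 0.078461 = (0.271539, 0.428461)

Rounded to 4 decimal places:

(0.2715, 0.4285)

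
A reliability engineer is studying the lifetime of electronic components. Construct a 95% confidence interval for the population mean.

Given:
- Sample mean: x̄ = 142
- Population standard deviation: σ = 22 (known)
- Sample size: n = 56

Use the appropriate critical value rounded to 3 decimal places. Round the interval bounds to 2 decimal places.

The population standard deviation σ is known, so use a z-interval (standard normal critical value).

For 95% confidence, z* = 1.96 (from standard normal table)

Standard error: SE = σ/√n = 22/√56 = 2.939874

Margin of error: E = z* × SE = 1.96 × 2.939874 = 5.7622

Z-interval: x̄ ± E = 142 ± 5.7622 = (136.2378, 147.7622)

Rounded to 2 decimal places:

(136.24, 147.76)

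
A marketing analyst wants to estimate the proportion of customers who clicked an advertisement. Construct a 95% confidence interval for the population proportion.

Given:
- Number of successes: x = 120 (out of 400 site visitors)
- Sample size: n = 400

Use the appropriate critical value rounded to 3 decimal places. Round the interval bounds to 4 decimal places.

Sample proportion: p̂ = 120/400 = 0.300000

Check conditions for normal approximation:
  np̂ = 120 ≥ 10 ✓
  n(1-p̂) = 280 ≥ 10 ✓

The sample is large enough, so use a z-interval (normal approximation) for the proportion.

For 95% confidence, z* = 1.96 (from standard normal table)

Standard error: SE = √(p̂(1-p̂)/n) = √(0.300000×0.700000/400) = 0.02291288

Margin of error: E = z* × SE = 1.96 × 0.02291288 = 0.044909

Z-interval: p̂ ± E = 0.300000 ± 0.044909 = (0.255091, 0.344909)

Rounded to 4 decimal places:

(0.2551, 0.3449)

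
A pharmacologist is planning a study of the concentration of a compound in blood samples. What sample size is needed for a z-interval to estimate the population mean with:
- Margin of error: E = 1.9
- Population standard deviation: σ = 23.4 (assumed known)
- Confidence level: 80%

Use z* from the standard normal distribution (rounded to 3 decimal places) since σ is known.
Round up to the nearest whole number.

Using z* since population σ is known (z-interval formula).

For 80% confidence, z* = 1.282 (from standard normal table)

Sample size formula for z-interval: n = (z*σ/E)²

n = (1.282 × 23.4 / 1.9)²
  = (15.788842)²
  = 249.2875

Round up to the nearest whole number: n = 250

250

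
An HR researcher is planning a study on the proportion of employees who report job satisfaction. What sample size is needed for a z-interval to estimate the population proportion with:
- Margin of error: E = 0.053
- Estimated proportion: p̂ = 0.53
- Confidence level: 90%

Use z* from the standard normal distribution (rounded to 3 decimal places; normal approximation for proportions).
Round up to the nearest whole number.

Using z* for proportion z-interval (normal approximation).

For 90% confidence, z* = 1.645 (from standard normal table)

Sample size formula for proportion z-interval: n = z*²p̂(1-p̂)/E²

n = 1.645² × 0.53 × 0.47 / 0.053²
  = 2.706025 × 0.2491 / 0.002809
  = 239.9683

Round up to the nearest whole number: n = 240

240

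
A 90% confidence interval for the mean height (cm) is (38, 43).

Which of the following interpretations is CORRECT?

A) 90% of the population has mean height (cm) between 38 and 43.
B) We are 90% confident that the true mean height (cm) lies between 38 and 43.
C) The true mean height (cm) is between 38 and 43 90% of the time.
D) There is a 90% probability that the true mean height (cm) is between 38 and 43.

A confidence interval represents our confidence in the procedure, not a probability statement about the parameter.

Key concept: If we repeated this sampling process many times and computed a 90% CI each time, about 90% of those intervals would contain the true population parameter.

For this specific interval (38, 43):
- Midpoint (point estimate): 40.5
- Margin of error: 2.5

The correct interpretation is the one stating confidence that the true parameter lies in the interval — option B.

B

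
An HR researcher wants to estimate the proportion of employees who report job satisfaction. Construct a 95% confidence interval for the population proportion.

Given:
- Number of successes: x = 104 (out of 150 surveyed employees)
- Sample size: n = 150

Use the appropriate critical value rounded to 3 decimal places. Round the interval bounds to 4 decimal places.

Sample proportion: p̂ = 104/150 = 0.693333

Check conditions for normal approximation:
  np̂ = 104 ≥ 10 ✓
  n(1-p̂) = 46 ≥ 10 ✓

The sample is large enough, so use a z-interval (normal approximation) for the proportion.

For 95% confidence, z* = 1.96 (from standard normal table)

Standard error: SE = √(p̂(1-p̂)/n) = √(0.693333×0.306667/150) = 0.03764946

Margin of error: E = z* × SE = 1.96 × 0.03764946 = 0.073793

Z-interval: p̂ ± E = 0.693333 ± 0.073793 = (0.619540, 0.767126)

Rounded to 4 decimal places:

(0.6195, 0.7671)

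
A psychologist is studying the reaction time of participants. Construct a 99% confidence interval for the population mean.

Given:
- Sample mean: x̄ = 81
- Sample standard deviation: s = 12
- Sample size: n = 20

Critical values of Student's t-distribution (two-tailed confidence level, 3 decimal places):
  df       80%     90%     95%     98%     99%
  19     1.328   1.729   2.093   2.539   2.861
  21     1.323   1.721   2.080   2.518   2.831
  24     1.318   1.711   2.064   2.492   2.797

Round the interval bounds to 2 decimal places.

The population standard deviation σ is unknown (only the sample standard deviation s is given), so use a t-interval with df = n - 1 = 20 - 1 = 19.

For 99% confidence with df = 19, t* = 2.861 (from t-table)

Standard error: SE = s/√n = 12/√20 = 2.683282

Margin of error: E = t* × SE = 2.861 × 2.683282 = 7.6769

T-interval: x̄ ± E = 81 ± 7.6769 = (73.3231, 88.6769)

Rounded to 2 decimal places:

(73.32, 88.68)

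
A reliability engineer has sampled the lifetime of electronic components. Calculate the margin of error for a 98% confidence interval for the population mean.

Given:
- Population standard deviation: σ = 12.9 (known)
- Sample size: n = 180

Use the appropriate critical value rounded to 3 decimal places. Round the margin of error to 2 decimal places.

The population standard deviation σ is known, so use the z-interval margin of error formula.

For 98% confidence, z* = 2.326 (from standard normal table)

Margin of error formula for z-interval: E = z* × σ/√n

E = 2.326 × 12.9/√180
  = 2.326 × 0.961509
  = 2.2365

Rounded to 2 decimal places:

2.24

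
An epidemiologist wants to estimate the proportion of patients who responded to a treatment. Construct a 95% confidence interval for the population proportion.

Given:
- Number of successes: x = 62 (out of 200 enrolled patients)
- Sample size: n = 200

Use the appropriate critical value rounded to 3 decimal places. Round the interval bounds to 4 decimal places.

Sample proportion: p̂ = 62/200 = 0.310000

Check conditions for normal approximation:
  np̂ = 62 ≥ 10 ✓
  n(1-p̂) = 138 ≥ 10 ✓

The sample is large enough, so use a z-interval (normal approximation) for the proportion.

For 95% confidence, z* = 1.96 (from standard normal table)

Standard error: SE = √(p̂(1-p̂)/n) = √(0.310000×0.690000/200) = 0.03270321

Margin of error: E = z* × SE = 1.96 × 0.03270321 = 0.064098

Z-interval: p̂ ± E = 0.310000 ± 0.064098 = (0.245902, 0.374098)

Rounded to 4 decimal places:

(0.2459, 0.3741)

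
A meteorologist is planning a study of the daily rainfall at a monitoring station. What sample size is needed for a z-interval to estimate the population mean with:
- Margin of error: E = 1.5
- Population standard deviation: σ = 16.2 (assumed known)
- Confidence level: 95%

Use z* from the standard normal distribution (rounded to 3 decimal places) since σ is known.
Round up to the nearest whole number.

Using z* since population σ is known (z-interval formula).

For 95% confidence, z* = 1.96 (from standard normal table)

Sample size formula for z-interval: n = (z*σ/E)²

n = (1.96 × 16.2 / 1.5)²
  = (21.168000)²
  = 448.0842

Round up to the nearest whole number: n = 449

449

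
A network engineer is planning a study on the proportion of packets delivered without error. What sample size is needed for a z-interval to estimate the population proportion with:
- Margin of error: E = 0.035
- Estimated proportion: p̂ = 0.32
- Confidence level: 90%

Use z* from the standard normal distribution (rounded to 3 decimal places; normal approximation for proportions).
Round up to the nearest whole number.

Using z* for proportion z-interval (normal approximation).

For 90% confidence, z* = 1.645 (from standard normal table)

Sample size formula for proportion z-interval: n = z*²p̂(1-p̂)/E²

n = 1.645² × 0.32 × 0.68 / 0.035²
  = 2.706025 × 0.2176 / 0.001225
  = 480.6784

Round up to the nearest whole number: n = 481

481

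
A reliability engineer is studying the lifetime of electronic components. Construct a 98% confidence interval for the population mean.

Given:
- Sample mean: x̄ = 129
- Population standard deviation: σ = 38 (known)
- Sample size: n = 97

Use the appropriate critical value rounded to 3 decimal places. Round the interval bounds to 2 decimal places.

The population standard deviation σ is known, so use a z-interval (standard normal critical value).

For 98% confidence, z* = 2.326 (from standard normal table)

Standard error: SE = σ/√n = 38/√97 = 3.858315

Margin of error: E = z* × SE = 2.326 × 3.858315 = 8.9744

Z-interval: x̄ ± E = 129 ± 8.9744 = (120.0256, 137.9744)

Rounded to 2 decimal places:

(120.03, 137.97)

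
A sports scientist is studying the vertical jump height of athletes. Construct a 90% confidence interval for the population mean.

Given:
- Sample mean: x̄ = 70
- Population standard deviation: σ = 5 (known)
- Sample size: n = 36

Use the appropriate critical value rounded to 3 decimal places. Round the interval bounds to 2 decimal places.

The population standard deviation σ is known, so use a z-interval (standard normal critical value).

For 90% confidence, z* = 1.645 (from standard normal table)

Standard error: SE = σ/√n = 5/√36 = 0.833333

Margin of error: E = z* × SE = 1.645 × 0.833333 = 1.3708

Z-interval: x̄ ± E = 70 ± 1.3708 = (68.6292, 71.3708)

Rounded to 2 decimal places:

(68.63, 71.37)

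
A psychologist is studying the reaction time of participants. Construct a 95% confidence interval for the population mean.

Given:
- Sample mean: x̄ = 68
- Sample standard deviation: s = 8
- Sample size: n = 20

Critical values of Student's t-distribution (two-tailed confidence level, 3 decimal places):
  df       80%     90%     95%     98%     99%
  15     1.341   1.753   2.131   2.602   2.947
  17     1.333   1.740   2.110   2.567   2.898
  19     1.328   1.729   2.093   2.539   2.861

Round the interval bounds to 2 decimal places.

The population standard deviation σ is unknown (only the sample standard deviation s is given), so use a t-interval with df = n - 1 = 20 - 1 = 19.

For 95% confidence with df = 19, t* = 2.093 (from t-table)

Standard error: SE = s/√n = 8/√20 = 1.788854

Margin of error: E = t* × SE = 2.093 × 1.788854 = 3.7441

T-interval: x̄ ± E = 68 ± 3.7441 = (64.2559, 71.7441)

Rounded to 2 decimal places:

(64.26, 71.74)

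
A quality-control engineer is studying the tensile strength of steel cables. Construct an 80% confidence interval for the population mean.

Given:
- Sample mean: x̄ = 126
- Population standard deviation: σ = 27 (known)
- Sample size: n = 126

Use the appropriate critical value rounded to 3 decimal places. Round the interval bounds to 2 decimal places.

The population standard deviation σ is known, so use a z-interval (standard normal critical value).

For 80% confidence, z* = 1.282 (from standard normal table)

Standard error: SE = σ/√n = 27/√126 = 2.405351

Margin of error: E = z* × SE = 1.282 × 2.405351 = 3.0837

Z-interval: x̄ ± E = 126 ± 3.0837 = (122.9163, 129.0837)

Rounded to 2 decimal places:

(122.92, 129.08)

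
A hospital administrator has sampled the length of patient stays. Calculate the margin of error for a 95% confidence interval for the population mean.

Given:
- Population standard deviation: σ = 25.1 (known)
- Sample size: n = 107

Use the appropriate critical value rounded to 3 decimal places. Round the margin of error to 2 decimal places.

The population standard deviation σ is known, so use the z-interval margin of error formula.

For 95% confidence, z* = 1.96 (from standard normal table)

Margin of error formula for z-interval: E = z* × σ/√n

E = 1.96 × 25.1/√107
  = 1.96 × 2.426509
  = 4.7560

Rounded to 2 decimal places:

4.76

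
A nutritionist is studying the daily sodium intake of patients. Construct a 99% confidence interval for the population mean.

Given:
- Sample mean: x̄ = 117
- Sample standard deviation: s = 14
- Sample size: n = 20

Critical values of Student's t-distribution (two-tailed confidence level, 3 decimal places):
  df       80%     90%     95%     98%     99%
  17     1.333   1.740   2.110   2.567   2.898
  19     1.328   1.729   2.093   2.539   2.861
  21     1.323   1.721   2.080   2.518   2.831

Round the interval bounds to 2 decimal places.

The population standard deviation σ is unknown (only the sample standard deviation s is given), so use a t-interval with df = n - 1 = 20 - 1 = 19.

For 99% confidence with df = 19, t* = 2.861 (from t-table)

Standard error: SE = s/√n = 14/√20 = 3.130495

Margin of error: E = t* × SE = 2.861 × 3.130495 = 8.9563

T-interval: x̄ ± E = 117 ± 8.9563 = (108.0437, 125.9563)

Rounded to 2 decimal places:

(108.04, 125.96)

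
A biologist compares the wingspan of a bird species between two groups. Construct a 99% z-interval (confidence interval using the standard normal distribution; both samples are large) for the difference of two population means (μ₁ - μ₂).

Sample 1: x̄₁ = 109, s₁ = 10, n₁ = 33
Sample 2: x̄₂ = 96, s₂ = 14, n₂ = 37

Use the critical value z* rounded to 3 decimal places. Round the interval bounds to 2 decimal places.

Both samples are large (n₁ = 33 ≥ 30, n₂ = 37 ≥ 30), so a z-interval for the difference of means applies.

Point estimate: x̄₁ - x̄₂ = 109 - 96 = 13

Standard error: SE = √(s₁²/n₁ + s₂²/n₂)
= √(10²/33 + 14²/37)
= √(3.030303 + 5.297297)
= 2.885758

For 99% confidence, z* = 2.576 (from standard normal table)
Margin of error: E = z* × SE = 2.576 × 2.885758 = 7.4337

Z-interval: (x̄₁ - x̄₂) ± E = 13 ± 7.4337 = (5.5663, 20.4337)

Rounded to 2 decimal places:

(5.57, 20.43)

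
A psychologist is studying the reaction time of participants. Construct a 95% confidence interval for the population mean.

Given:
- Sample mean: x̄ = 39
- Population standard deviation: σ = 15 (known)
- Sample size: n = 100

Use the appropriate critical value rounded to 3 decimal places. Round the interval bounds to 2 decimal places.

The population standard deviation σ is known, so use a z-interval (standard normal critical value).

For 95% confidence, z* = 1.96 (from standard normal table)

Standard error: SE = σ/√n = 15/√100 = 1.500000

Margin of error: E = z* × SE = 1.96 × 1.500000 = 2.9400

Z-interval: x̄ ± E = 39 ± 2.9400 = (36.0600, 41.9400)

Rounded to 2 decimal places:

(36.06, 41.94)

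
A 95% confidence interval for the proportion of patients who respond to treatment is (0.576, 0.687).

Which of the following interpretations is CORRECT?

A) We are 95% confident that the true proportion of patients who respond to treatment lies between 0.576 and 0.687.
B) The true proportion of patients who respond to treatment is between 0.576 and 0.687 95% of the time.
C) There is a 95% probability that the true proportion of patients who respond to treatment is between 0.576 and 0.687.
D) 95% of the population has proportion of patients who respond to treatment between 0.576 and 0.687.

A confidence interval represents our confidence in the procedure, not a probability statement about the parameter.

Key concept: If we repeated this sampling process many times and computed a 95% CI each time, about 95% of those intervals would contain the true population parameter.

For this specific interval (0.576, 0.687):
- Midpoint (point estimate): 0.6315
- Margin of error: 0.0555

The correct interpretation is the one stating confidence that the true parameter lies in the interval — option A.

A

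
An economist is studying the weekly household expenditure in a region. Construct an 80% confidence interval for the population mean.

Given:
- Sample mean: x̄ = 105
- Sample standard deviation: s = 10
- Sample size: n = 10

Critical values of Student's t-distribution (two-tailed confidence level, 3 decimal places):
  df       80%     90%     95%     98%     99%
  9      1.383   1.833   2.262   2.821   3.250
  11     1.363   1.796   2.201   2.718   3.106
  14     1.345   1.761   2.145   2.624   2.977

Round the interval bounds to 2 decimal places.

The population standard deviation σ is unknown (only the sample standard deviation s is given), so use a t-interval with df = n - 1 = 10 - 1 = 9.

For 80% confidence with df = 9, t* = 1.383 (from t-table)

Standard error: SE = s/√n = 10/√10 = 3.162278

Margin of error: E = t* × SE = 1.383 × 3.162278 = 4.3734

T-interval: x̄ ± E = 105 ± 4.3734 = (100.6266, 109.3734)

Rounded to 2 decimal places:

(100.63, 109.37)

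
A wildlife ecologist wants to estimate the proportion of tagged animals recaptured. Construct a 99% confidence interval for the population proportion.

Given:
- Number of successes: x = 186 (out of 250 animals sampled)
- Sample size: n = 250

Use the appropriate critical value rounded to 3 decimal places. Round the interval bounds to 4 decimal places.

Sample proportion: p̂ = 186/250 = 0.744000

Check conditions for normal approximation:
  np̂ = 186 ≥ 10 ✓
  n(1-p̂) = 64 ≥ 10 ✓

The sample is large enough, so use a z-interval (normal approximation) for the proportion.

For 99% confidence, z* = 2.576 (from standard normal table)

Standard error: SE = √(p̂(1-p̂)/n) = √(0.744000×0.256000/250) = 0.02760174

Margin of error: E = z* × SE = 2.576 × 0.02760174 = 0.071102

Z-interval: p̂ ± E = 0.744000 ± 0.071102 = (0.672898, 0.815102)

Rounded to 4 decimal places:

(0.6729, 0.8151)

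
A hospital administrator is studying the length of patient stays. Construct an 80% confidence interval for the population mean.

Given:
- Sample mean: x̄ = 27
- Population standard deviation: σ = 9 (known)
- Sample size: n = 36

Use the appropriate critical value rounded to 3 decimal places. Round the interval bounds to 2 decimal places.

The population standard deviation σ is known, so use a z-interval (standard normal critical value).

For 80% confidence, z* = 1.282 (from standard normal table)

Standard error: SE = σ/√n = 9/√36 = 1.500000

Margin of error: E = z* × SE = 1.282 × 1.500000 = 1.9230

Z-interval: x̄ ± E = 27 ± 1.9230 = (25.0770, 28.9230)

Rounded to 2 decimal places:

(25.08, 28.92)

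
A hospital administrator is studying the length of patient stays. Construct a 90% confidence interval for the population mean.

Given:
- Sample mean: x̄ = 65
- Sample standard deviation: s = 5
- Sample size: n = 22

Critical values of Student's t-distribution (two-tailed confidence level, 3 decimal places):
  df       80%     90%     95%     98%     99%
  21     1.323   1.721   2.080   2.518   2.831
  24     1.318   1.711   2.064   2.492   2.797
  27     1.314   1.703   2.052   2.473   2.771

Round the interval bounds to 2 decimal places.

The population standard deviation σ is unknown (only the sample standard deviation s is given), so use a t-interval with df = n - 1 = 22 - 1 = 21.

For 90% confidence with df = 21, t* = 1.721 (from t-table)

Standard error: SE = s/√n = 5/√22 = 1.066004

Margin of error: E = t* × SE = 1.721 × 1.066004 = 1.8346

T-interval: x̄ ± E = 65 ± 1.8346 = (63.1654, 66.8346)

Rounded to 2 decimal places:

(63.17, 66.83)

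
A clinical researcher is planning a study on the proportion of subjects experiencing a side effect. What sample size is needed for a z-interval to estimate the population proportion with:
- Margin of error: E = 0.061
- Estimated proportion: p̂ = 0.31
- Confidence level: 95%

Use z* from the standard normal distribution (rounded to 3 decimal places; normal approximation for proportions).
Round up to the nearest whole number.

Using z* for proportion z-interval (normal approximation).

For 95% confidence, z* = 1.96 (from standard normal table)

Sample size formula for proportion z-interval: n = z*²p̂(1-p̂)/E²

n = 1.96² × 0.31 × 0.69 / 0.061²
  = 3.8416 × 0.2139 / 0.003721
  = 220.8326

Round up to the nearest whole number: n = 221

221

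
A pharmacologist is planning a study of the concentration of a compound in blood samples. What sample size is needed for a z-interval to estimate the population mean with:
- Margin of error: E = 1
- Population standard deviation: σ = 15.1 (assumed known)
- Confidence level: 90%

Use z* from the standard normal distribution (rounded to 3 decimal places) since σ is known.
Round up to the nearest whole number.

Using z* since population σ is known (z-interval formula).

For 90% confidence, z* = 1.645 (from standard normal table)

Sample size formula for z-interval: n = (z*σ/E)²

n = (1.645 × 15.1 / 1)²
  = (24.839500)²
  = 617.0008

Round up to the nearest whole number: n = 618

618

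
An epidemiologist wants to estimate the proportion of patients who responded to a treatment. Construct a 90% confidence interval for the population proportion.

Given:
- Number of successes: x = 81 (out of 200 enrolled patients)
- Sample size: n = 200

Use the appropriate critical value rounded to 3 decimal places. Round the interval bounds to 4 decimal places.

Sample proportion: p̂ = 81/200 = 0.405000

Check conditions for normal approximation:
  np̂ = 81 ≥ 10 ✓
  n(1-p̂) = 119 ≥ 10 ✓

The sample is large enough, so use a z-interval (normal approximation) for the proportion.

For 90% confidence, z* = 1.645 (from standard normal table)

Standard error: SE = √(p̂(1-p̂)/n) = √(0.405000×0.595000/200) = 0.03471131

Margin of error: E = z* × SE = 1.645 × 0.03471131 = 0.057100

Z-interval: p̂ ± E = 0.405000 ± 0.057100 = (0.347900, 0.462100)

Rounded to 4 decimal places:

(0.3479, 0.4621)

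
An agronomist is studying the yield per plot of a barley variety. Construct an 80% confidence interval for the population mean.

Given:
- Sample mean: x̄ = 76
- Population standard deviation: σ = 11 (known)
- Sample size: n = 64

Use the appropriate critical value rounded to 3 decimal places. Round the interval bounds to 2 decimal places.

The population standard deviation σ is known, so use a z-interval (standard normal critical value).

For 80% confidence, z* = 1.282 (from standard normal table)

Standard error: SE = σ/√n = 11/√64 = 1.375000

Margin of error: E = z* × SE = 1.282 × 1.375000 = 1.7628

Z-interval: x̄ ± E = 76 ± 1.7628 = (74.2373, 77.7627)

Rounded to 2 decimal places:

(74.24, 77.76)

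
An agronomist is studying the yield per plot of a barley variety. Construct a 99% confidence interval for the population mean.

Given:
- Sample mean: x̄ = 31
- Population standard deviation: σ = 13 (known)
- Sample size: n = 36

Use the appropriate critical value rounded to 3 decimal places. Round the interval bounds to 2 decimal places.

The population standard deviation σ is known, so use a z-interval (standard normal critical value).

For 99% confidence, z* = 2.576 (from standard normal table)

Standard error: SE = σ/√n = 13/√36 = 2.166667

Margin of error: E = z* × SE = 2.576 × 2.166667 = 5.5813

Z-interval: x̄ ± E = 31 ± 5.5813 = (25.4187, 36.5813)

Rounded to 2 decimal places:

(25.42, 36.58)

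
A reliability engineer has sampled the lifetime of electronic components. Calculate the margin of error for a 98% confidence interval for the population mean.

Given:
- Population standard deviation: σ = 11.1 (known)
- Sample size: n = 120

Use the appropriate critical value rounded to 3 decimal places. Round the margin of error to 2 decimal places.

The population standard deviation σ is known, so use the z-interval margin of error formula.

For 98% confidence, z* = 2.326 (from standard normal table)

Margin of error formula for z-interval: E = z* × σ/√n

E = 2.326 × 11.1/√120
  = 2.326 × 1.013287
  = 2.3569

Rounded to 2 decimal places:

2.36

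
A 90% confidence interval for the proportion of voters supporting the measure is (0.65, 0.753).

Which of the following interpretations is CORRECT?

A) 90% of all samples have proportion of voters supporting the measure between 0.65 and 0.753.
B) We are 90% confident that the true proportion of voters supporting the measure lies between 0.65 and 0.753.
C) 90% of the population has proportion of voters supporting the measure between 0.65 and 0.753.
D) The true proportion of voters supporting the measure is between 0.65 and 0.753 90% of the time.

A confidence interval represents our confidence in the procedure, not a probability statement about the parameter.

Key concept: If we repeated this sampling process many times and computed a 90% CI each time, about 90% of those intervals would contain the true population parameter.

For this specific interval (0.65, 0.753):
- Midpoint (point estimate): 0.7015
- Margin of error: 0.0515

The correct interpretation is the one stating confidence that the true parameter lies in the interval — option B.

B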